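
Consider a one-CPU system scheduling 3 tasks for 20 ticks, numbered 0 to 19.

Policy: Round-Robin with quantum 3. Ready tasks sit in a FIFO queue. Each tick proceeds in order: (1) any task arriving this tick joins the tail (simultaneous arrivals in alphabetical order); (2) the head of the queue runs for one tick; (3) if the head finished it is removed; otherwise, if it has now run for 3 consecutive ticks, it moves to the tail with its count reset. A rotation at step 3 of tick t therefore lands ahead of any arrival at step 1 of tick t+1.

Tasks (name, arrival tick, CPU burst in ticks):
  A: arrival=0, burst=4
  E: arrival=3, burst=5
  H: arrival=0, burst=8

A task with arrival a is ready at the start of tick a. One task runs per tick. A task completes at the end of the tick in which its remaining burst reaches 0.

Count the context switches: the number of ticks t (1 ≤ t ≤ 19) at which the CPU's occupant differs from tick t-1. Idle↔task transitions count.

t=0: queue=[A,H] q_used=0 → run A
t=1: queue=[A,H] q_used=1 → run A
t=2: queue=[A,H] q_used=2 → run A
t=3: queue=[H,A,E] q_used=0 → run H
t=4: queue=[H,A,E] q_used=1 → run H
t=5: queue=[H,A,E] q_used=2 → run H
t=6: queue=[A,E,H] q_used=0 → run A
t=7: queue=[E,H] q_used=0 → run E
t=8: queue=[E,H] q_used=1 → run E
t=9: queue=[E,H] q_used=2 → run E
t=10: queue=[H,E] q_used=0 → run H
t=11: queue=[H,E] q_used=1 → run H
t=12: queue=[H,E] q_used=2 → run H
t=13: queue=[E,H] q_used=0 → run E
t=14: queue=[E,H] q_used=1 → run E
t=15: queue=[H] q_used=0 → run H
t=16: queue=[H] q_used=1 → run H
t=17: (idle)
t=18: (idle)
t=19: (idle)

context switches = 7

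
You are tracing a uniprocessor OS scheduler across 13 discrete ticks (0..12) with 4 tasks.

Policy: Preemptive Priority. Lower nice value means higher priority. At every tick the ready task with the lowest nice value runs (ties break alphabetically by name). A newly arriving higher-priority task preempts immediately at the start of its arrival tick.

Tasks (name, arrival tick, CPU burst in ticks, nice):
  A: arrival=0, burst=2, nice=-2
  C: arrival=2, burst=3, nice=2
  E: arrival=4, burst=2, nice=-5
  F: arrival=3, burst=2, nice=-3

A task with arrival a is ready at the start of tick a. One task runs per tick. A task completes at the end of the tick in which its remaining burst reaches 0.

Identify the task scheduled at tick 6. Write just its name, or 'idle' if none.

running at tick 6 = F

t=0: ready={A} → run A
t=1: ready={A} → run A
t=2: ready={C} → run C
t=3: ready={C,F} → run F
t=4: ready={C,E,F} → run E
t=5: ready={C,E,F} → run E
t=6: ready={C,F} → run F
t=7: ready={C} → run C
t=8: ready={C} → run C
t=9: (idle)
t=10: (idle)
t=11: (idle)
t=12: (idle)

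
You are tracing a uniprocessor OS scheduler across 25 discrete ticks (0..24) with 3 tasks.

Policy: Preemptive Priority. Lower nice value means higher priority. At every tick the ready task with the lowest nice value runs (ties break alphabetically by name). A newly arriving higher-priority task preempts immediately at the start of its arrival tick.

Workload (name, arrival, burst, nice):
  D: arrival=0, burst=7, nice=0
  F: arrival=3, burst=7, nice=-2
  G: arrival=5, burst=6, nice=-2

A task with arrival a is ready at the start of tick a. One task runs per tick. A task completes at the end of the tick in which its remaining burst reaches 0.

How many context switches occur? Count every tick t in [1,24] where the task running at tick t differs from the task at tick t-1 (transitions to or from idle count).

t=0: ready={D} → run D
t=1: ready={D} → run D
t=2: ready={D} → run D
t=3: ready={D,F} → run F
t=4: ready={D,F} → run F
t=5: ready={D,F,G} → run F
t=6: ready={D,F,G} → run F
t=7: ready={D,F,G} → run F
t=8: ready={D,F,G} → run F
t=9: ready={D,F,G} → run F
t=10: ready={D,G} → run G
t=11: ready={D,G} → run G
t=12: ready={D,G} → run G
t=13: ready={D,G} → run G
t=14: ready={D,G} → run G
t=15: ready={D,G} → run G
t=16: ready={D} → run D
t=17: ready={D} → run D
t=18: ready={D} → run D
t=19: ready={D} → run D
t=20: (idle)
t=21: (idle)
t=22: (idle)
t=23: (idle)
t=24: (idle)

context switches = 4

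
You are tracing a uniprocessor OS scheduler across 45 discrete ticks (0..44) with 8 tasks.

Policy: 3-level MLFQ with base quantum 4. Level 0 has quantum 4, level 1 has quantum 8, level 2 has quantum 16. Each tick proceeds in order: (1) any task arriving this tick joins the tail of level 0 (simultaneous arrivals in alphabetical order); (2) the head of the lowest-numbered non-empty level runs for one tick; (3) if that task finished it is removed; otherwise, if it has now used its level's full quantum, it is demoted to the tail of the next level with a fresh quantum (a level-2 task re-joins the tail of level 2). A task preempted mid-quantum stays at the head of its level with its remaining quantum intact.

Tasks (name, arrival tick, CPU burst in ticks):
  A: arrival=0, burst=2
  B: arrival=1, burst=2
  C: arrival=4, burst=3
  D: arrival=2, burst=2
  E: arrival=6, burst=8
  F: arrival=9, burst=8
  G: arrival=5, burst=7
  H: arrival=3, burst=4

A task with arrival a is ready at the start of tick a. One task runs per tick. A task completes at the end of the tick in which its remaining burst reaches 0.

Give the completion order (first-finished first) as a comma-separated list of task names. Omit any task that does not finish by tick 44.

t=0: L0/L1/L2 = A/-/- → run A
t=1: L0/L1/L2 = AB/-/- → run A
t=2: L0/L1/L2 = BD/-/- → run B
t=3: L0/L1/L2 = BDH/-/- → run B
t=4: L0/L1/L2 = DHC/-/- → run D
t=5: L0/L1/L2 = DHCG/-/- → run D
t=6: L0/L1/L2 = HCGE/-/- → run H
t=7: L0/L1/L2 = HCGE/-/- → run H
t=8: L0/L1/L2 = HCGE/-/- → run H
t=9: L0/L1/L2 = HCGEF/-/- → run H
t=10: L0/L1/L2 = CGEF/-/- → run C
t=11: L0/L1/L2 = CGEF/-/- → run C
t=12: L0/L1/L2 = CGEF/-/- → run C
t=13: L0/L1/L2 = GEF/-/- → run G
t=14: L0/L1/L2 = GEF/-/- → run G
t=15: L0/L1/L2 = GEF/-/- → run G
t=16: L0/L1/L2 = GEF/-/- → run G
t=17: L0/L1/L2 = EF/G/- → run E
t=18: L0/L1/L2 = EF/G/- → run E
t=19: L0/L1/L2 = EF/G/- → run E
t=20: L0/L1/L2 = EF/G/- → run E
t=21: L0/L1/L2 = F/GE/- → run F
t=22: L0/L1/L2 = F/GE/- → run F
t=23: L0/L1/L2 = F/GE/- → run F
t=24: L0/L1/L2 = F/GE/- → run F
t=25: L0/L1/L2 = -/GEF/- → run G
t=26: L0/L1/L2 = -/GEF/- → run G
t=27: L0/L1/L2 = -/GEF/- → run G
t=28: L0/L1/L2 = -/EF/- → run E
t=29: L0/L1/L2 = -/EF/- → run E
t=30: L0/L1/L2 = -/EF/- → run E
t=31: L0/L1/L2 = -/EF/- → run E
t=32: L0/L1/L2 = -/F/- → run F
t=33: L0/L1/L2 = -/F/- → run F
t=34: L0/L1/L2 = -/F/- → run F
t=35: L0/L1/L2 = -/F/- → run F
t=36: (idle)
t=37: (idle)
t=38: (idle)
t=39: (idle)
t=40: (idle)
t=41: (idle)
t=42: (idle)
t=43: (idle)
t=44: (idle)

completion order = A, B, D, H, C, G, E, F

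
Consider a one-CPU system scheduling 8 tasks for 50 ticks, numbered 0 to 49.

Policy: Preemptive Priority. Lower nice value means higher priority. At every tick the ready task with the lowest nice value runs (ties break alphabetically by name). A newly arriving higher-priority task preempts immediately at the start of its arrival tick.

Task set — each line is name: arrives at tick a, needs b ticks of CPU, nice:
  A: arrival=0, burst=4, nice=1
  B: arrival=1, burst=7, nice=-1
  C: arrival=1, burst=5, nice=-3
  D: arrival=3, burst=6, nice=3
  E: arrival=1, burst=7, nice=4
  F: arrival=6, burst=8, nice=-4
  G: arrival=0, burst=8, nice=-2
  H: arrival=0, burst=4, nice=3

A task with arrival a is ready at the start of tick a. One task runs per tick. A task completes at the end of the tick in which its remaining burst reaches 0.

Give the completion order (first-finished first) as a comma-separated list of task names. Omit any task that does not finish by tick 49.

t=0: ready={A,G,H} → run G
t=1: ready={A,B,C,E,G,H} → run C
t=2: ready={A,B,C,E,G,H} → run C
t=3: ready={A,B,C,D,E,G,H} → run C
t=4: ready={A,B,C,D,E,G,H} → run C
t=5: ready={A,B,C,D,E,G,H} → run C
t=6: ready={A,B,D,E,F,G,H} → run F
t=7: ready={A,B,D,E,F,G,H} → run F
t=8: ready={A,B,D,E,F,G,H} → run F
t=9: ready={A,B,D,E,F,G,H} → run F
t=10: ready={A,B,D,E,F,G,H} → run F
t=11: ready={A,B,D,E,F,G,H} → run F
t=12: ready={A,B,D,E,F,G,H} → run F
t=13: ready={A,B,D,E,F,G,H} → run F
t=14: ready={A,B,D,E,G,H} → run G
t=15: ready={A,B,D,E,G,H} → run G
t=16: ready={A,B,D,E,G,H} → run G
t=17: ready={A,B,D,E,G,H} → run G
t=18: ready={A,B,D,E,G,H} → run G
t=19: ready={A,B,D,E,G,H} → run G
t=20: ready={A,B,D,E,G,H} → run G
t=21: ready={A,B,D,E,H} → run B
t=22: ready={A,B,D,E,H} → run B
t=23: ready={A,B,D,E,H} → run B
t=24: ready={A,B,D,E,H} → run B
t=25: ready={A,B,D,E,H} → run B
t=26: ready={A,B,D,E,H} → run B
t=27: ready={A,B,D,E,H} → run B
t=28: ready={A,D,E,H} → run A
t=29: ready={A,D,E,H} → run A
t=30: ready={A,D,E,H} → run A
t=31: ready={A,D,E,H} → run A
t=32: ready={D,E,H} → run D
t=33: ready={D,E,H} → run D
t=34: ready={D,E,H} → run D
t=35: ready={D,E,H} → run D
t=36: ready={D,E,H} → run D
t=37: ready={D,E,H} → run D
t=38: ready={E,H} → run H
t=39: ready={E,H} → run H
t=40: ready={E,H} → run H
t=41: ready={E,H} → run H
t=42: ready={E} → run E
t=43: ready={E} → run E
t=44: ready={E} → run E
t=45: ready={E} → run E
t=46: ready={E} → run E
t=47: ready={E} → run E
t=48: ready={E} → run E
t=49: (idle)

completion order = C, F, G, B, A, D, H, E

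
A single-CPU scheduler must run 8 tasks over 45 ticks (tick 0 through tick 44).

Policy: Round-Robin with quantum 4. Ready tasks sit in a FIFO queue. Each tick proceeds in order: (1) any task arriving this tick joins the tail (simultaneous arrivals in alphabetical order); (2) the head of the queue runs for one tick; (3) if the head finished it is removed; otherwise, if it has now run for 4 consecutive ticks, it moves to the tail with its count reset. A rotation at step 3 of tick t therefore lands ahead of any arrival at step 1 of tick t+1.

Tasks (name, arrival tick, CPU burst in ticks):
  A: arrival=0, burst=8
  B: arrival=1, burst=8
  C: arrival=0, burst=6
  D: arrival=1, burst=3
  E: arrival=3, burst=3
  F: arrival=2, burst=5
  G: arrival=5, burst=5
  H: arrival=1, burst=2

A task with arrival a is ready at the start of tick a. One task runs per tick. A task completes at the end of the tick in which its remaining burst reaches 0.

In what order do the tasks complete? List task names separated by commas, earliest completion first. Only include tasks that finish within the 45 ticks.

completion order = D, H, E, A, C, B, F, G

t=0: queue=[A,C] q_used=0 → run A
t=1: queue=[A,C,B,D,H] q_used=1 → run A
t=2: queue=[A,C,B,D,H,F] q_used=2 → run A
t=3: queue=[A,C,B,D,H,F,E] q_used=3 → run A
t=4: queue=[C,B,D,H,F,E,A] q_used=0 → run C
t=5: queue=[C,B,D,H,F,E,A,G] q_used=1 → run C
t=6: queue=[C,B,D,H,F,E,A,G] q_used=2 → run C
t=7: queue=[C,B,D,H,F,E,A,G] q_used=3 → run C
t=8: queue=[B,D,H,F,E,A,G,C] q_used=0 → run B
t=9: queue=[B,D,H,F,E,A,G,C] q_used=1 → run B
t=10: queue=[B,D,H,F,E,A,G,C] q_used=2 → run B
t=11: queue=[B,D,H,F,E,A,G,C] q_used=3 → run B
t=12: queue=[D,H,F,E,A,G,C,B] q_used=0 → run D
t=13: queue=[D,H,F,E,A,G,C,B] q_used=1 → run D
t=14: queue=[D,H,F,E,A,G,C,B] q_used=2 → run D
t=15: queue=[H,F,E,A,G,C,B] q_used=0 → run H
t=16: queue=[H,F,E,A,G,C,B] q_used=1 → run H
t=17: queue=[F,E,A,G,C,B] q_used=0 → run F
t=18: queue=[F,E,A,G,C,B] q_used=1 → run F
t=19: queue=[F,E,A,G,C,B] q_used=2 → run F
t=20: queue=[F,E,A,G,C,B] q_used=3 → run F
t=21: queue=[E,A,G,C,B,F] q_used=0 → run E
t=22: queue=[E,A,G,C,B,F] q_used=1 → run E
t=23: queue=[E,A,G,C,B,F] q_used=2 → run E
t=24: queue=[A,G,C,B,F] q_used=0 → run A
t=25: queue=[A,G,C,B,F] q_used=1 → run A
t=26: queue=[A,G,C,B,F] q_used=2 → run A
t=27: queue=[A,G,C,B,F] q_used=3 → run A
t=28: queue=[G,C,B,F] q_used=0 → run G
t=29: queue=[G,C,B,F] q_used=1 → run G
t=30: queue=[G,C,B,F] q_used=2 → run G
t=31: queue=[G,C,B,F] q_used=3 → run G
t=32: queue=[C,B,F,G] q_used=0 → run C
t=33: queue=[C,B,F,G] q_used=1 → run C
t=34: queue=[B,F,G] q_used=0 → run B
t=35: queue=[B,F,G] q_used=1 → run B
t=36: queue=[B,F,G] q_used=2 → run B
t=37: queue=[B,F,G] q_used=3 → run B
t=38: queue=[F,G] q_used=0 → run F
t=39: queue=[G] q_used=0 → run G
t=40: (idle)
t=41: (idle)
t=42: (idle)
t=43: (idle)
t=44: (idle)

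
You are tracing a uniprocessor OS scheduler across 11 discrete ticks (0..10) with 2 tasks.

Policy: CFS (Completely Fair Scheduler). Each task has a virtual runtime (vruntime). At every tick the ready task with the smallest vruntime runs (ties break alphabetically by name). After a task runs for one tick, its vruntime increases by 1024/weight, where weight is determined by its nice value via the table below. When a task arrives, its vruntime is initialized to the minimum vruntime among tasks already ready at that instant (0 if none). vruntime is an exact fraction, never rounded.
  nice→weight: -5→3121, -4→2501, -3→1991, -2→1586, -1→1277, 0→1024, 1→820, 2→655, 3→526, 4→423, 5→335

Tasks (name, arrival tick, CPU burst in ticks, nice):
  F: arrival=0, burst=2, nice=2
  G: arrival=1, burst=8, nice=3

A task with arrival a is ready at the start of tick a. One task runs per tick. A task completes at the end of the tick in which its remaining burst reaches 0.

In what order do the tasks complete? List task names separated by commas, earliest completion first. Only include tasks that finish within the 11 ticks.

t=0: vr[F=0] → run F
t=1: vr[F=1024/655 G=1024/655] → run F
t=2: vr[G=1024/655] → run G
t=3: vr[G=604672/172265] → run G
t=4: vr[G=940032/172265] → run G
t=5: vr[G=1275392/172265] → run G
t=6: vr[G=1610752/172265] → run G
t=7: vr[G=1946112/172265] → run G
t=8: vr[G=2281472/172265] → run G
t=9: vr[G=2616832/172265] → run G
t=10: (idle)

completion order = F, G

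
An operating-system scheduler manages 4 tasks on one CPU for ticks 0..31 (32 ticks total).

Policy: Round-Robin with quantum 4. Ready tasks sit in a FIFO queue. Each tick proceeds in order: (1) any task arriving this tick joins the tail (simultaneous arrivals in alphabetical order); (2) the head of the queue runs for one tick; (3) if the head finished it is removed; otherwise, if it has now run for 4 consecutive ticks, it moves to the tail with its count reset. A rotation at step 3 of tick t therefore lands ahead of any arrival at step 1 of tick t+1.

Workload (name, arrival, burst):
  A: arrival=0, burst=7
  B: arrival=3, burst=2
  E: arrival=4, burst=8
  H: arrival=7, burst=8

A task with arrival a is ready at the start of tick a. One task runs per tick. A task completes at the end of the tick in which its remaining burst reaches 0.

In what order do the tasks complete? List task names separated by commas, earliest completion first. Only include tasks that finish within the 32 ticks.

t=0: queue=[A] q_used=0 → run A
t=1: queue=[A] q_used=1 → run A
t=2: queue=[A] q_used=2 → run A
t=3: queue=[A,B] q_used=3 → run A
t=4: queue=[B,A,E] q_used=0 → run B
t=5: queue=[B,A,E] q_used=1 → run B
t=6: queue=[A,E] q_used=0 → run A
t=7: queue=[A,E,H] q_used=1 → run A
t=8: queue=[A,E,H] q_used=2 → run A
t=9: queue=[E,H] q_used=0 → run E
t=10: queue=[E,H] q_used=1 → run E
t=11: queue=[E,H] q_used=2 → run E
t=12: queue=[E,H] q_used=3 → run E
t=13: queue=[H,E] q_used=0 → run H
t=14: queue=[H,E] q_used=1 → run H
t=15: queue=[H,E] q_used=2 → run H
t=16: queue=[H,E] q_used=3 → run H
t=17: queue=[E,H] q_used=0 → run E
t=18: queue=[E,H] q_used=1 → run E
t=19: queue=[E,H] q_used=2 → run E
t=20: queue=[E,H] q_used=3 → run E
t=21: queue=[H] q_used=0 → run H
t=22: queue=[H] q_used=1 → run H
t=23: queue=[H] q_used=2 → run H
t=24: queue=[H] q_used=3 → run H
t=25: (idle)
t=26: (idle)
t=27: (idle)
t=28: (idle)
t=29: (idle)
t=30: (idle)
t=31: (idle)

completion order = B, A, E, H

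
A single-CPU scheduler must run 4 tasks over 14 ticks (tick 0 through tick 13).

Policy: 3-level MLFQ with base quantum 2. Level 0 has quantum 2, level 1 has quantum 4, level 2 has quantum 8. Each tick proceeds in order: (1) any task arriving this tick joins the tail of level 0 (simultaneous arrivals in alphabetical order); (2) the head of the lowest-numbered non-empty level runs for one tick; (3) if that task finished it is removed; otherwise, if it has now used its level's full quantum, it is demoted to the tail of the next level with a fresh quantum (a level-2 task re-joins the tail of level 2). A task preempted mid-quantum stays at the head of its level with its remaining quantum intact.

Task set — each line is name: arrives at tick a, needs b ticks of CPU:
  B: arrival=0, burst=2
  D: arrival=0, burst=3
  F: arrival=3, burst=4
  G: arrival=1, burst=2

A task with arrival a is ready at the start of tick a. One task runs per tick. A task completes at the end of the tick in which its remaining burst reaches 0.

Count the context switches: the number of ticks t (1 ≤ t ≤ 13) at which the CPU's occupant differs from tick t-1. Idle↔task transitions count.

t=0: L0/L1/L2 = BD/-/- → run B
t=1: L0/L1/L2 = BDG/-/- → run B
t=2: L0/L1/L2 = DG/-/- → run D
t=3: L0/L1/L2 = DGF/-/- → run D
t=4: L0/L1/L2 = GF/D/- → run G
t=5: L0/L1/L2 = GF/D/- → run G
t=6: L0/L1/L2 = F/D/- → run F
t=7: L0/L1/L2 = F/D/- → run F
t=8: L0/L1/L2 = -/DF/- → run D
t=9: L0/L1/L2 = -/F/- → run F
t=10: L0/L1/L2 = -/F/- → run F
t=11: (idle)
t=12: (idle)
t=13: (idle)

context switches = 6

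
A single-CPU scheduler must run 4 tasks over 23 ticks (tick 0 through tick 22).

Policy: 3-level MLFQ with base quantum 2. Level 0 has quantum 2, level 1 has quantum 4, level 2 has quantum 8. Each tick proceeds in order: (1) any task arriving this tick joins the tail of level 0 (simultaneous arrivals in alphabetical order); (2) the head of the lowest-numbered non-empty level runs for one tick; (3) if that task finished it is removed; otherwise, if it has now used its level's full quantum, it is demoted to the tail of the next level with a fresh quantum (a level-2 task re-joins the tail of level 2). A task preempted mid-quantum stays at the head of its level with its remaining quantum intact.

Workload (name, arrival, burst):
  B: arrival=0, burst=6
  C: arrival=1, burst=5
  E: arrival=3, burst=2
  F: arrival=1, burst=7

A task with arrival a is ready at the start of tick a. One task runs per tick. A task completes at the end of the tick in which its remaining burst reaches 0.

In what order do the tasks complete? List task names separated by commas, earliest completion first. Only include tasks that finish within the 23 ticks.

t=0: L0/L1/L2 = B/-/- → run B
t=1: L0/L1/L2 = BCF/-/- → run B
t=2: L0/L1/L2 = CF/B/- → run C
t=3: L0/L1/L2 = CFE/B/- → run C
t=4: L0/L1/L2 = FE/BC/- → run F
t=5: L0/L1/L2 = FE/BC/- → run F
t=6: L0/L1/L2 = E/BCF/- → run E
t=7: L0/L1/L2 = E/BCF/- → run E
t=8: L0/L1/L2 = -/BCF/- → run B
t=9: L0/L1/L2 = -/BCF/- → run B
t=10: L0/L1/L2 = -/BCF/- → run B
t=11: L0/L1/L2 = -/BCF/- → run B
t=12: L0/L1/L2 = -/CF/- → run C
t=13: L0/L1/L2 = -/CF/- → run C
t=14: L0/L1/L2 = -/CF/- → run C
t=15: L0/L1/L2 = -/F/- → run F
t=16: L0/L1/L2 = -/F/- → run F
t=17: L0/L1/L2 = -/F/- → run F
t=18: L0/L1/L2 = -/F/- → run F
t=19: L0/L1/L2 = -/-/F → run F
t=20: (idle)
t=21: (idle)
t=22: (idle)

completion order = E, B, C, F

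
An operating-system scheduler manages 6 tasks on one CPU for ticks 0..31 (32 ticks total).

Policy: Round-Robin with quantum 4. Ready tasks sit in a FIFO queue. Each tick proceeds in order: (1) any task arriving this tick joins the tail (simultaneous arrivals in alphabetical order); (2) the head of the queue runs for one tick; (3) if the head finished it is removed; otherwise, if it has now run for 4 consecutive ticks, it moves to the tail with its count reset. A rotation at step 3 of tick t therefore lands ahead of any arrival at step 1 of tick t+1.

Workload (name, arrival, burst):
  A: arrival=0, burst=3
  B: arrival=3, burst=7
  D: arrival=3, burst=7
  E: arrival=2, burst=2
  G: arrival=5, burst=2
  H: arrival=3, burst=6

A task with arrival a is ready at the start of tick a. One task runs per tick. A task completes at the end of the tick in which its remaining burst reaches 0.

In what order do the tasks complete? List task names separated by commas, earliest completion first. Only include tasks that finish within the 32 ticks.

completion order = A, E, G, B, D, H

t=0: queue=[A] q_used=0 → run A
t=1: queue=[A] q_used=1 → run A
t=2: queue=[A,E] q_used=2 → run A
t=3: queue=[E,B,D,H] q_used=0 → run E
t=4: queue=[E,B,D,H] q_used=1 → run E
t=5: queue=[B,D,H,G] q_used=0 → run B
t=6: queue=[B,D,H,G] q_used=1 → run B
t=7: queue=[B,D,H,G] q_used=2 → run B
t=8: queue=[B,D,H,G] q_used=3 → run B
t=9: queue=[D,H,G,B] q_used=0 → run D
t=10: queue=[D,H,G,B] q_used=1 → run D
t=11: queue=[D,H,G,B] q_used=2 → run D
t=12: queue=[D,H,G,B] q_used=3 → run D
t=13: queue=[H,G,B,D] q_used=0 → run H
t=14: queue=[H,G,B,D] q_used=1 → run H
t=15: queue=[H,G,B,D] q_used=2 → run H
t=16: queue=[H,G,B,D] q_used=3 → run H
t=17: queue=[G,B,D,H] q_used=0 → run G
t=18: queue=[G,B,D,H] q_used=1 → run G
t=19: queue=[B,D,H] q_used=0 → run B
t=20: queue=[B,D,H] q_used=1 → run B
t=21: queue=[B,D,H] q_used=2 → run B
t=22: queue=[D,H] q_used=0 → run D
t=23: queue=[D,H] q_used=1 → run D
t=24: queue=[D,H] q_used=2 → run D
t=25: queue=[H] q_used=0 → run H
t=26: queue=[H] q_used=1 → run H
t=27: (idle)
t=28: (idle)
t=29: (idle)
t=30: (idle)
t=31: (idle)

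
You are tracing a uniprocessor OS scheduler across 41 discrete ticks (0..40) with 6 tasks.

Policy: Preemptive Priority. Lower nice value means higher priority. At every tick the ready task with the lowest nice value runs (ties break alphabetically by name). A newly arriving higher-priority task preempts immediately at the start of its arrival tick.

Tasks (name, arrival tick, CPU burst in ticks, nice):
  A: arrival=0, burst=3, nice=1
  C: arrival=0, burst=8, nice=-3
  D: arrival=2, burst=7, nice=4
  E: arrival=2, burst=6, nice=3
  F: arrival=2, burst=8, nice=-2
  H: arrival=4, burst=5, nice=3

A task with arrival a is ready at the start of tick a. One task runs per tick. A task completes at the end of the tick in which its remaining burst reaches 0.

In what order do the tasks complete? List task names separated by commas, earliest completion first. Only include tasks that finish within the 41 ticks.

t=0: ready={A,C} → run C
t=1: ready={A,C} → run C
t=2: ready={A,C,D,E,F} → run C
t=3: ready={A,C,D,E,F} → run C
t=4: ready={A,C,D,E,F,H} → run C
t=5: ready={A,C,D,E,F,H} → run C
t=6: ready={A,C,D,E,F,H} → run C
t=7: ready={A,C,D,E,F,H} → run C
t=8: ready={A,D,E,F,H} → run F
t=9: ready={A,D,E,F,H} → run F
t=10: ready={A,D,E,F,H} → run F
t=11: ready={A,D,E,F,H} → run F
t=12: ready={A,D,E,F,H} → run F
t=13: ready={A,D,E,F,H} → run F
t=14: ready={A,D,E,F,H} → run F
t=15: ready={A,D,E,F,H} → run F
t=16: ready={A,D,E,H} → run A
t=17: ready={A,D,E,H} → run A
t=18: ready={A,D,E,H} → run A
t=19: ready={D,E,H} → run E
t=20: ready={D,E,H} → run E
t=21: ready={D,E,H} → run E
t=22: ready={D,E,H} → run E
t=23: ready={D,E,H} → run E
t=24: ready={D,E,H} → run E
t=25: ready={D,H} → run H
t=26: ready={D,H} → run H
t=27: ready={D,H} → run H
t=28: ready={D,H} → run H
t=29: ready={D,H} → run H
t=30: ready={D} → run D
t=31: ready={D} → run D
t=32: ready={D} → run D
t=33: ready={D} → run D
t=34: ready={D} → run D
t=35: ready={D} → run D
t=36: ready={D} → run D
t=37: (idle)
t=38: (idle)
t=39: (idle)
t=40: (idle)

completion order = C, F, A, E, H, D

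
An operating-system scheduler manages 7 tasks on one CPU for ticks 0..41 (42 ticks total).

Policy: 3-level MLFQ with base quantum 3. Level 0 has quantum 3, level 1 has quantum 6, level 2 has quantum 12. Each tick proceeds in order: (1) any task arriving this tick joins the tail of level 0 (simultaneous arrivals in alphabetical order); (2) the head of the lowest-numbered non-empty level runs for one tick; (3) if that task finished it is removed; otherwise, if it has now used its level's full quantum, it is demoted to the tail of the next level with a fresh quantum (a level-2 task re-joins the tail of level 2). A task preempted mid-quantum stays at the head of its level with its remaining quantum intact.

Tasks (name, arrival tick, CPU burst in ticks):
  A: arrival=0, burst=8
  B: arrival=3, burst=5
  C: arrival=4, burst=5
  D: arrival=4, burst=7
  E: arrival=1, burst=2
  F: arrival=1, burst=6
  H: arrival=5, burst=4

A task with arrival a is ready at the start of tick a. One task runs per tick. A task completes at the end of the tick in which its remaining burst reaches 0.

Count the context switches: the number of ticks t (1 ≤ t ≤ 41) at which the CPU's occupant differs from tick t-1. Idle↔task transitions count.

t=0: L0/L1/L2 = A/-/- → run A
t=1: L0/L1/L2 = AEF/-/- → run A
t=2: L0/L1/L2 = AEF/-/- → run A
t=3: L0/L1/L2 = EFB/A/- → run E
t=4: L0/L1/L2 = EFBCD/A/- → run E
t=5: L0/L1/L2 = FBCDH/A/- → run F
t=6: L0/L1/L2 = FBCDH/A/- → run F
t=7: L0/L1/L2 = FBCDH/A/- → run F
t=8: L0/L1/L2 = BCDH/AF/- → run B
t=9: L0/L1/L2 = BCDH/AF/- → run B
t=10: L0/L1/L2 = BCDH/AF/- → run B
t=11: L0/L1/L2 = CDH/AFB/- → run C
t=12: L0/L1/L2 = CDH/AFB/- → run C
t=13: L0/L1/L2 = CDH/AFB/- → run C
t=14: L0/L1/L2 = DH/AFBC/- → run D
t=15: L0/L1/L2 = DH/AFBC/- → run D
t=16: L0/L1/L2 = DH/AFBC/- → run D
t=17: L0/L1/L2 = H/AFBCD/- → run H
t=18: L0/L1/L2 = H/AFBCD/- → run H
t=19: L0/L1/L2 = H/AFBCD/- → run H
t=20: L0/L1/L2 = -/AFBCDH/- → run A
t=21: L0/L1/L2 = -/AFBCDH/- → run A
t=22: L0/L1/L2 = -/AFBCDH/- → run A
t=23: L0/L1/L2 = -/AFBCDH/- → run A
t=24: L0/L1/L2 = -/AFBCDH/- → run A
t=25: L0/L1/L2 = -/FBCDH/- → run F
t=26: L0/L1/L2 = -/FBCDH/- → run F
t=27: L0/L1/L2 = -/FBCDH/- → run F
t=28: L0/L1/L2 = -/BCDH/- → run B
t=29: L0/L1/L2 = -/BCDH/- → run B
t=30: L0/L1/L2 = -/CDH/- → run C
t=31: L0/L1/L2 = -/CDH/- → run C
t=32: L0/L1/L2 = -/DH/- → run D
t=33: L0/L1/L2 = -/DH/- → run D
t=34: L0/L1/L2 = -/DH/- → run D
t=35: L0/L1/L2 = -/DH/- → run D
t=36: L0/L1/L2 = -/H/- → run H
t=37: (idle)
t=38: (idle)
t=39: (idle)
t=40: (idle)
t=41: (idle)

context switches = 13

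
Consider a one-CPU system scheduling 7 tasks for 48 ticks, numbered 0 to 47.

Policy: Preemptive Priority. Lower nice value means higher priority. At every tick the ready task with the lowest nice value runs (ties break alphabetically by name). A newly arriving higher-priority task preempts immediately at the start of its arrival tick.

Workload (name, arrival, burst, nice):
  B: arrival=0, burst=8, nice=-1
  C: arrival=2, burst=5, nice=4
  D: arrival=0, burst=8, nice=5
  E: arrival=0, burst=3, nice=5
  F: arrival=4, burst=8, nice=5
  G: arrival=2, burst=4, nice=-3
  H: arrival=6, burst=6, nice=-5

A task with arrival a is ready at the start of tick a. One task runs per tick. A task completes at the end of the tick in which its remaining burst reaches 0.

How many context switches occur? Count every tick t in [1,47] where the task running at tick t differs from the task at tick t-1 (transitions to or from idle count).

t=0: ready={B,D,E} → run B
t=1: ready={B,D,E} → run B
t=2: ready={B,C,D,E,G} → run G
t=3: ready={B,C,D,E,G} → run G
t=4: ready={B,C,D,E,F,G} → run G
t=5: ready={B,C,D,E,F,G} → run G
t=6: ready={B,C,D,E,F,H} → run H
t=7: ready={B,C,D,E,F,H} → run H
t=8: ready={B,C,D,E,F,H} → run H
t=9: ready={B,C,D,E,F,H} → run H
t=10: ready={B,C,D,E,F,H} → run H
t=11: ready={B,C,D,E,F,H} → run H
t=12: ready={B,C,D,E,F} → run B
t=13: ready={B,C,D,E,F} → run B
t=14: ready={B,C,D,E,F} → run B
t=15: ready={B,C,D,E,F} → run B
t=16: ready={B,C,D,E,F} → run B
t=17: ready={B,C,D,E,F} → run B
t=18: ready={C,D,E,F} → run C
t=19: ready={C,D,E,F} → run C
t=20: ready={C,D,E,F} → run C
t=21: ready={C,D,E,F} → run C
t=22: ready={C,D,E,F} → run C
t=23: ready={D,E,F} → run D
t=24: ready={D,E,F} → run D
t=25: ready={D,E,F} → run D
t=26: ready={D,E,F} → run D
t=27: ready={D,E,F} → run D
t=28: ready={D,E,F} → run D
t=29: ready={D,E,F} → run D
t=30: ready={D,E,F} → run D
t=31: ready={E,F} → run E
t=32: ready={E,F} → run E
t=33: ready={E,F} → run E
t=34: ready={F} → run F
t=35: ready={F} → run F
t=36: ready={F} → run F
t=37: ready={F} → run F
t=38: ready={F} → run F
t=39: ready={F} → run F
t=40: ready={F} → run F
t=41: ready={F} → run F
t=42: (idle)
t=43: (idle)
t=44: (idle)
t=45: (idle)
t=46: (idle)
t=47: (idle)

context switches = 8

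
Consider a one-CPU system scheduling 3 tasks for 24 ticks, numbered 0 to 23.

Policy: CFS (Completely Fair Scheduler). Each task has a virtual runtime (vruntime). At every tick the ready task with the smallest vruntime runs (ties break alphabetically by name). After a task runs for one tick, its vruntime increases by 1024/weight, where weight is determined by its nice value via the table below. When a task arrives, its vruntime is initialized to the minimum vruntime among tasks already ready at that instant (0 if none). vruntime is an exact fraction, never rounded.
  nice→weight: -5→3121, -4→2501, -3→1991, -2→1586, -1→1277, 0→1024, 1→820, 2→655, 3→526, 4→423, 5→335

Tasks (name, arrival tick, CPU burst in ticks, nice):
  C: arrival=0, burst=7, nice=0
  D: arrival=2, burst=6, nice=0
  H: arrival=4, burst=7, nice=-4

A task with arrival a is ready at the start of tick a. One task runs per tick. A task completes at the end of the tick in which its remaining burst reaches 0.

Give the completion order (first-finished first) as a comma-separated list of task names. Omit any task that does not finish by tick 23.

completion order = H, C, D

t=0: vr[C=0] → run C
t=1: vr[C=1] → run C
t=2: vr[C=2 D=2] → run C
t=3: vr[C=3 D=2] → run D
t=4: vr[C=3 D=3 H=3] → run C
t=5: vr[C=4 D=3 H=3] → run D
t=6: vr[C=4 D=4 H=3] → run H
t=7: vr[C=4 D=4 H=8527/2501] → run H
t=8: vr[C=4 D=4 H=9551/2501] → run H
t=9: vr[C=4 D=4 H=10575/2501] → run C
t=10: vr[C=5 D=4 H=10575/2501] → run D
t=11: vr[C=5 D=5 H=10575/2501] → run H
t=12: vr[C=5 D=5 H=11599/2501] → run H
t=13: vr[C=5 D=5 H=12623/2501] → run C
t=14: vr[C=6 D=5 H=12623/2501] → run D
t=15: vr[C=6 D=6 H=12623/2501] → run H
t=16: vr[C=6 D=6 H=13647/2501] → run H
t=17: vr[C=6 D=6] → run C
t=18: vr[D=6] → run D
t=19: vr[D=7] → run D
t=20: (idle)
t=21: (idle)
t=22: (idle)
t=23: (idle)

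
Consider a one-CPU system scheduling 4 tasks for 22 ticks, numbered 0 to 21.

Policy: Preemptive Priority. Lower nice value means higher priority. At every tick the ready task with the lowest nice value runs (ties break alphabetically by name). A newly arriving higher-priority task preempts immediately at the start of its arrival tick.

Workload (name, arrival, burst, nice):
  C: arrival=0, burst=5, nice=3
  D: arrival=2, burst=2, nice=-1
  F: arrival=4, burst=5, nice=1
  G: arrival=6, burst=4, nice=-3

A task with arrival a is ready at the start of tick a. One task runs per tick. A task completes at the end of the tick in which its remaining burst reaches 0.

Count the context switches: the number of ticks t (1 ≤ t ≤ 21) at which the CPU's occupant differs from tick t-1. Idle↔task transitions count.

t=0: ready={C} → run C
t=1: ready={C} → run C
t=2: ready={C,D} → run D
t=3: ready={C,D} → run D
t=4: ready={C,F} → run F
t=5: ready={C,F} → run F
t=6: ready={C,F,G} → run G
t=7: ready={C,F,G} → run G
t=8: ready={C,F,G} → run G
t=9: ready={C,F,G} → run G
t=10: ready={C,F} → run F
t=11: ready={C,F} → run F
t=12: ready={C,F} → run F
t=13: ready={C} → run C
t=14: ready={C} → run C
t=15: ready={C} → run C
t=16: (idle)
t=17: (idle)
t=18: (idle)
t=19: (idle)
t=20: (idle)
t=21: (idle)

context switches = 6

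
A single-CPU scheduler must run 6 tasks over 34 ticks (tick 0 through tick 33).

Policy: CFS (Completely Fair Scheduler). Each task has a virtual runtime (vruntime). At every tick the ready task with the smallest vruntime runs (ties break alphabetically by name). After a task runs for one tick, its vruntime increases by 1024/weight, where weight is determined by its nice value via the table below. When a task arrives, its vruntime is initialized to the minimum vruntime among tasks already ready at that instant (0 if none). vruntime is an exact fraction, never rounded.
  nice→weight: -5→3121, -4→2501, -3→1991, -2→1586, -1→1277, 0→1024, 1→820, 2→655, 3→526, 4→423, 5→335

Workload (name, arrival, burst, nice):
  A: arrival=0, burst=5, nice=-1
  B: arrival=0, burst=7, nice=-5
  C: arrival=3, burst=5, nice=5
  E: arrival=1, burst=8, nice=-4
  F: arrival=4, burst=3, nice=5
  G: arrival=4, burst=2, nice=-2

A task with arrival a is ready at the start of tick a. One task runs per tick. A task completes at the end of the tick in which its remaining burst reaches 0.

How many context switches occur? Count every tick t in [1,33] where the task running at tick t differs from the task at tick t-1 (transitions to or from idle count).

context switches = 27

t=0: vr[A=0 B=0] → run A
t=1: vr[A=1024/1277 B=0 E=0] → run B
t=2: vr[A=1024/1277 B=1024/3121 E=0] → run E
t=3: vr[A=1024/1277 B=1024/3121 C=1024/3121 E=1024/2501] → run B
t=4: vr[A=1024/1277 B=2048/3121 C=1024/3121 E=1024/2501 F=1024/3121 G=1024/3121] → run C
t=5: vr[A=1024/1277 B=2048/3121 C=3538944/1045535 E=1024/2501 F=1024/3121 G=1024/3121] → run F
t=6: vr[A=1024/1277 B=2048/3121 C=3538944/1045535 E=1024/2501 F=3538944/1045535 G=1024/3121] → run G
t=7: vr[A=1024/1277 B=2048/3121 C=3538944/1045535 E=1024/2501 F=3538944/1045535 G=2409984/2474953] → run E
t=8: vr[A=1024/1277 B=2048/3121 C=3538944/1045535 E=2048/2501 F=3538944/1045535 G=2409984/2474953] → run B
t=9: vr[A=1024/1277 B=3072/3121 C=3538944/1045535 E=2048/2501 F=3538944/1045535 G=2409984/2474953] → run A
t=10: vr[A=2048/1277 B=3072/3121 C=3538944/1045535 E=2048/2501 F=3538944/1045535 G=2409984/2474953] → run E
t=11: vr[A=2048/1277 B=3072/3121 C=3538944/1045535 E=3072/2501 F=3538944/1045535 G=2409984/2474953] → run G
t=12: vr[A=2048/1277 B=3072/3121 C=3538944/1045535 E=3072/2501 F=3538944/1045535] → run B
t=13: vr[A=2048/1277 B=4096/3121 C=3538944/1045535 E=3072/2501 F=3538944/1045535] → run E
t=14: vr[A=2048/1277 B=4096/3121 C=3538944/1045535 E=4096/2501 F=3538944/1045535] → run B
t=15: vr[A=2048/1277 B=5120/3121 C=3538944/1045535 E=4096/2501 F=3538944/1045535] → run A
t=16: vr[A=3072/1277 B=5120/3121 C=3538944/1045535 E=4096/2501 F=3538944/1045535] → run E
t=17: vr[A=3072/1277 B=5120/3121 C=3538944/1045535 E=5120/2501 F=3538944/1045535] → run B
t=18: vr[A=3072/1277 B=6144/3121 C=3538944/1045535 E=5120/2501 F=3538944/1045535] → run B
t=19: vr[A=3072/1277 C=3538944/1045535 E=5120/2501 F=3538944/1045535] → run E
t=20: vr[A=3072/1277 C=3538944/1045535 E=6144/2501 F=3538944/1045535] → run A
t=21: vr[A=4096/1277 C=3538944/1045535 E=6144/2501 F=3538944/1045535] → run E
t=22: vr[A=4096/1277 C=3538944/1045535 E=7168/2501 F=3538944/1045535] → run E
t=23: vr[A=4096/1277 C=3538944/1045535 F=3538944/1045535] → run A
t=24: vr[C=3538944/1045535 F=3538944/1045535] → run C
t=25: vr[C=6734848/1045535 F=3538944/1045535] → run F
t=26: vr[C=6734848/1045535 F=6734848/1045535] → run C
t=27: vr[C=9930752/1045535 F=6734848/1045535] → run F
t=28: vr[C=9930752/1045535] → run C
t=29: vr[C=13126656/1045535] → run C
t=30: (idle)
t=31: (idle)
t=32: (idle)
t=33: (idle)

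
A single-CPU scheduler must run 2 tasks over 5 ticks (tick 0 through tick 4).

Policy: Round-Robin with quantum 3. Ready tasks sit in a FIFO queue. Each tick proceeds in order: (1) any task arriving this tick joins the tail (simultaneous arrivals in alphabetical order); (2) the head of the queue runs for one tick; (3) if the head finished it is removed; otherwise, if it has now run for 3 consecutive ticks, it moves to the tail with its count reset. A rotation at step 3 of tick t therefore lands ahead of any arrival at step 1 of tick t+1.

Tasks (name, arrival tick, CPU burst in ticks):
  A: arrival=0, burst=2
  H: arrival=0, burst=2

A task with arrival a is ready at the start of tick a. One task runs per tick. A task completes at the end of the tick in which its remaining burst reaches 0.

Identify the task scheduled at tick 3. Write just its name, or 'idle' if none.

t=0: queue=[A,H] q_used=0 → run A
t=1: queue=[A,H] q_used=1 → run A
t=2: queue=[H] q_used=0 → run H
t=3: queue=[H] q_used=1 → run H
t=4: (idle)

running at tick 3 = H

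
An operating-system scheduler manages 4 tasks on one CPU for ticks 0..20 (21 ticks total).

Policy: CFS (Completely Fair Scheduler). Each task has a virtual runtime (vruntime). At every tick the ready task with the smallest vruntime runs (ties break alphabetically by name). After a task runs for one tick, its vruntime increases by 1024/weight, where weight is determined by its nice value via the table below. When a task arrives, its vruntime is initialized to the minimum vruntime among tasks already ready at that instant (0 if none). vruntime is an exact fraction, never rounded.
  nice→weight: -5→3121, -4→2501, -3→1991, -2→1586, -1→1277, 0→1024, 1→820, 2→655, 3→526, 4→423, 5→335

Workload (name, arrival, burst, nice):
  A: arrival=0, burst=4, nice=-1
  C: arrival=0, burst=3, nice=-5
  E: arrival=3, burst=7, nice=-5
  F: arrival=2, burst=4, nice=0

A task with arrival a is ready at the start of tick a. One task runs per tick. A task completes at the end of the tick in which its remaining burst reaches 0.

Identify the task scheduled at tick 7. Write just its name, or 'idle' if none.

t=0: vr[A=0 C=0] → run A
t=1: vr[A=1024/1277 C=0] → run C
t=2: vr[A=1024/1277 C=1024/3121 F=1024/3121] → run C
t=3: vr[A=1024/1277 C=2048/3121 E=1024/3121 F=1024/3121] → run E
t=4: vr[A=1024/1277 C=2048/3121 E=2048/3121 F=1024/3121] → run F
t=5: vr[A=1024/1277 C=2048/3121 E=2048/3121 F=4145/3121] → run C
t=6: vr[A=1024/1277 E=2048/3121 F=4145/3121] → run E
t=7: vr[A=1024/1277 E=3072/3121 F=4145/3121] → run A
t=8: vr[A=2048/1277 E=3072/3121 F=4145/3121] → run E
t=9: vr[A=2048/1277 E=4096/3121 F=4145/3121] → run E
t=10: vr[A=2048/1277 E=5120/3121 F=4145/3121] → run F
t=11: vr[A=2048/1277 E=5120/3121 F=7266/3121] → run A
t=12: vr[A=3072/1277 E=5120/3121 F=7266/3121] → run E
t=13: vr[A=3072/1277 E=6144/3121 F=7266/3121] → run E
t=14: vr[A=3072/1277 E=7168/3121 F=7266/3121] → run E
t=15: vr[A=3072/1277 F=7266/3121] → run F
t=16: vr[A=3072/1277 F=10387/3121] → run A
t=17: vr[F=10387/3121] → run F
t=18: (idle)
t=19: (idle)
t=20: (idle)

running at tick 7 = A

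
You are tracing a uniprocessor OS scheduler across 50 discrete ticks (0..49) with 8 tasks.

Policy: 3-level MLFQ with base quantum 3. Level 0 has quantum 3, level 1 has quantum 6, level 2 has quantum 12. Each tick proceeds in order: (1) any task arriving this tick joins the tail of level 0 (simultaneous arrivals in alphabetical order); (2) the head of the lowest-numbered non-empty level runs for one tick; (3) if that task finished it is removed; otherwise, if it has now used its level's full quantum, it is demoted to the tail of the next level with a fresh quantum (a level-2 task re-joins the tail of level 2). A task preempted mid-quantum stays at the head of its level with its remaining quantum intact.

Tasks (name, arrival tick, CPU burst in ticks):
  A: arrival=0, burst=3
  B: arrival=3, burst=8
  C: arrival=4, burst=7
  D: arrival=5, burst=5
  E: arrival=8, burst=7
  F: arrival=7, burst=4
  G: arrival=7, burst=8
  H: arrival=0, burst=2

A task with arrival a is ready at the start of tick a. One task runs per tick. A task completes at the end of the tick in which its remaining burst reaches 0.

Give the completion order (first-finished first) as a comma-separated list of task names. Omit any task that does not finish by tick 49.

completion order = A, H, B, C, D, F, G, E

t=0: L0/L1/L2 = AH/-/- → run A
t=1: L0/L1/L2 = AH/-/- → run A
t=2: L0/L1/L2 = AH/-/- → run A
t=3: L0/L1/L2 = HB/-/- → run H
t=4: L0/L1/L2 = HBC/-/- → run H
t=5: L0/L1/L2 = BCD/-/- → run B
t=6: L0/L1/L2 = BCD/-/- → run B
t=7: L0/L1/L2 = BCDFG/-/- → run B
t=8: L0/L1/L2 = CDFGE/B/- → run C
t=9: L0/L1/L2 = CDFGE/B/- → run C
t=10: L0/L1/L2 = CDFGE/B/- → run C
t=11: L0/L1/L2 = DFGE/BC/- → run D
t=12: L0/L1/L2 = DFGE/BC/- → run D
t=13: L0/L1/L2 = DFGE/BC/- → run D
t=14: L0/L1/L2 = FGE/BCD/- → run F
t=15: L0/L1/L2 = FGE/BCD/- → run F
t=16: L0/L1/L2 = FGE/BCD/- → run F
t=17: L0/L1/L2 = GE/BCDF/- → run G
t=18: L0/L1/L2 = GE/BCDF/- → run G
t=19: L0/L1/L2 = GE/BCDF/- → run G
t=20: L0/L1/L2 = E/BCDFG/- → run E
t=21: L0/L1/L2 = E/BCDFG/- → run E
t=22: L0/L1/L2 = E/BCDFG/- → run E
t=23: L0/L1/L2 = -/BCDFGE/- → run B
t=24: L0/L1/L2 = -/BCDFGE/- → run B
t=25: L0/L1/L2 = -/BCDFGE/- → run B
t=26: L0/L1/L2 = -/BCDFGE/- → run B
t=27: L0/L1/L2 = -/BCDFGE/- → run B
t=28: L0/L1/L2 = -/CDFGE/- → run C
t=29: L0/L1/L2 = -/CDFGE/- → run C
t=30: L0/L1/L2 = -/CDFGE/- → run C
t=31: L0/L1/L2 = -/CDFGE/- → run C
t=32: L0/L1/L2 = -/DFGE/- → run D
t=33: L0/L1/L2 = -/DFGE/- → run D
t=34: L0/L1/L2 = -/FGE/- → run F
t=35: L0/L1/L2 = -/GE/- → run G
t=36: L0/L1/L2 = -/GE/- → run G
t=37: L0/L1/L2 = -/GE/- → run G
t=38: L0/L1/L2 = -/GE/- → run G
t=39: L0/L1/L2 = -/GE/- → run G
t=40: L0/L1/L2 = -/E/- → run E
t=41: L0/L1/L2 = -/E/- → run E
t=42: L0/L1/L2 = -/E/- → run E
t=43: L0/L1/L2 = -/E/- → run E
t=44: (idle)
t=45: (idle)
t=46: (idle)
t=47: (idle)
t=48: (idle)
t=49: (idle)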